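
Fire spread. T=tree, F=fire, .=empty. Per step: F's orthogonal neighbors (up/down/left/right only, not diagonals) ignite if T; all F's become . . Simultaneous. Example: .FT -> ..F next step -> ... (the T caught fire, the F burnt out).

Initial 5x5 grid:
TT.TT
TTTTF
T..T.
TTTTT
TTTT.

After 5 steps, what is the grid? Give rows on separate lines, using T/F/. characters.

Step 1: 2 trees catch fire, 1 burn out
  TT.TF
  TTTF.
  T..T.
  TTTTT
  TTTT.
Step 2: 3 trees catch fire, 2 burn out
  TT.F.
  TTF..
  T..F.
  TTTTT
  TTTT.
Step 3: 2 trees catch fire, 3 burn out
  TT...
  TF...
  T....
  TTTFT
  TTTT.
Step 4: 5 trees catch fire, 2 burn out
  TF...
  F....
  T....
  TTF.F
  TTTF.
Step 5: 4 trees catch fire, 5 burn out
  F....
  .....
  F....
  TF...
  TTF..

F....
.....
F....
TF...
TTF..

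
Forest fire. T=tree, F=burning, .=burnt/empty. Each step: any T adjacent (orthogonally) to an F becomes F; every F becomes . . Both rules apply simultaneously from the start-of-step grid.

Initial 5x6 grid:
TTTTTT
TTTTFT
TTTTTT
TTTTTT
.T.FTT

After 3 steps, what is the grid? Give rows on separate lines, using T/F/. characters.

Step 1: 6 trees catch fire, 2 burn out
  TTTTFT
  TTTF.F
  TTTTFT
  TTTFTT
  .T..FT
Step 2: 8 trees catch fire, 6 burn out
  TTTF.F
  TTF...
  TTTF.F
  TTF.FT
  .T...F
Step 3: 5 trees catch fire, 8 burn out
  TTF...
  TF....
  TTF...
  TF...F
  .T....

TTF...
TF....
TTF...
TF...F
.T....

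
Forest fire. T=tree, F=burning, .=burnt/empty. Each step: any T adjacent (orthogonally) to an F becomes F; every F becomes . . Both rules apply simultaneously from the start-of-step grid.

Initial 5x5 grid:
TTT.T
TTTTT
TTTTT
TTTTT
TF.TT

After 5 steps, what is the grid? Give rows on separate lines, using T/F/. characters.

Step 1: 2 trees catch fire, 1 burn out
  TTT.T
  TTTTT
  TTTTT
  TFTTT
  F..TT
Step 2: 3 trees catch fire, 2 burn out
  TTT.T
  TTTTT
  TFTTT
  F.FTT
  ...TT
Step 3: 4 trees catch fire, 3 burn out
  TTT.T
  TFTTT
  F.FTT
  ...FT
  ...TT
Step 4: 6 trees catch fire, 4 burn out
  TFT.T
  F.FTT
  ...FT
  ....F
  ...FT
Step 5: 5 trees catch fire, 6 burn out
  F.F.T
  ...FT
  ....F
  .....
  ....F

F.F.T
...FT
....F
.....
....F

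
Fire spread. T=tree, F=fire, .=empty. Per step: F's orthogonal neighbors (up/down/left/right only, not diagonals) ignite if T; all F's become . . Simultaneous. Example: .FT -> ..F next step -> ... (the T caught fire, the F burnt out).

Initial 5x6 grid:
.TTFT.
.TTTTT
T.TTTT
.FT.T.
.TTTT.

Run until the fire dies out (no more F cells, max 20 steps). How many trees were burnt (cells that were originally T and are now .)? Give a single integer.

Step 1: +5 fires, +2 burnt (F count now 5)
Step 2: +6 fires, +5 burnt (F count now 6)
Step 3: +4 fires, +6 burnt (F count now 4)
Step 4: +3 fires, +4 burnt (F count now 3)
Step 5: +0 fires, +3 burnt (F count now 0)
Fire out after step 5
Initially T: 19, now '.': 29
Total burnt (originally-T cells now '.'): 18

Answer: 18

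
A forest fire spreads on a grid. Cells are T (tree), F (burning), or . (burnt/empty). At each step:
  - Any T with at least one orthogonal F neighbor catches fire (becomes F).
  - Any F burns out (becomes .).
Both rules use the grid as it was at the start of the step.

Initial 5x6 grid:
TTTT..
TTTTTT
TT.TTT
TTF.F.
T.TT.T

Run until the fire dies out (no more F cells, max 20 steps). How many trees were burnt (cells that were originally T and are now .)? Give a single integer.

Answer: 20

Derivation:
Step 1: +3 fires, +2 burnt (F count now 3)
Step 2: +6 fires, +3 burnt (F count now 6)
Step 3: +5 fires, +6 burnt (F count now 5)
Step 4: +4 fires, +5 burnt (F count now 4)
Step 5: +2 fires, +4 burnt (F count now 2)
Step 6: +0 fires, +2 burnt (F count now 0)
Fire out after step 6
Initially T: 21, now '.': 29
Total burnt (originally-T cells now '.'): 20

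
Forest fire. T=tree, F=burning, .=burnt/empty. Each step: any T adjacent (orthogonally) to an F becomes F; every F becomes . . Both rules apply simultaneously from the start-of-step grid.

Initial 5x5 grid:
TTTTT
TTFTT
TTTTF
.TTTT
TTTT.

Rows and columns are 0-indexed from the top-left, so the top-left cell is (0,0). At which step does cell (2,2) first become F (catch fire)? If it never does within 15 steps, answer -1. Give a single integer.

Step 1: cell (2,2)='F' (+7 fires, +2 burnt)
  -> target ignites at step 1
Step 2: cell (2,2)='.' (+7 fires, +7 burnt)
Step 3: cell (2,2)='.' (+5 fires, +7 burnt)
Step 4: cell (2,2)='.' (+1 fires, +5 burnt)
Step 5: cell (2,2)='.' (+1 fires, +1 burnt)
Step 6: cell (2,2)='.' (+0 fires, +1 burnt)
  fire out at step 6

1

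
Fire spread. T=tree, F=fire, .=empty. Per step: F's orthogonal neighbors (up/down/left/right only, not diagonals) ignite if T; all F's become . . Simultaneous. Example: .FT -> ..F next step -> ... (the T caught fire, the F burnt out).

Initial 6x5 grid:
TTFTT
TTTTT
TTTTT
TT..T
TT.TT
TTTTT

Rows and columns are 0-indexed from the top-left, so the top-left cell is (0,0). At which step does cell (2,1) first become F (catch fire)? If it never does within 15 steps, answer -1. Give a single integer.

Step 1: cell (2,1)='T' (+3 fires, +1 burnt)
Step 2: cell (2,1)='T' (+5 fires, +3 burnt)
Step 3: cell (2,1)='F' (+4 fires, +5 burnt)
  -> target ignites at step 3
Step 4: cell (2,1)='.' (+3 fires, +4 burnt)
Step 5: cell (2,1)='.' (+3 fires, +3 burnt)
Step 6: cell (2,1)='.' (+3 fires, +3 burnt)
Step 7: cell (2,1)='.' (+4 fires, +3 burnt)
Step 8: cell (2,1)='.' (+1 fires, +4 burnt)
Step 9: cell (2,1)='.' (+0 fires, +1 burnt)
  fire out at step 9

3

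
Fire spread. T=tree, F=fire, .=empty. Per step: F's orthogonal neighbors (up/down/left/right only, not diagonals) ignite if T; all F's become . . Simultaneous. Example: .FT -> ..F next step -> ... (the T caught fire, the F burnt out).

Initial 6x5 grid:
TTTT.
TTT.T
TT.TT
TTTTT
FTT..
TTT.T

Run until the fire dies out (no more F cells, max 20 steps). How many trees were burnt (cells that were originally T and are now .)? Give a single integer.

Answer: 22

Derivation:
Step 1: +3 fires, +1 burnt (F count now 3)
Step 2: +4 fires, +3 burnt (F count now 4)
Step 3: +4 fires, +4 burnt (F count now 4)
Step 4: +3 fires, +4 burnt (F count now 3)
Step 5: +4 fires, +3 burnt (F count now 4)
Step 6: +2 fires, +4 burnt (F count now 2)
Step 7: +2 fires, +2 burnt (F count now 2)
Step 8: +0 fires, +2 burnt (F count now 0)
Fire out after step 8
Initially T: 23, now '.': 29
Total burnt (originally-T cells now '.'): 22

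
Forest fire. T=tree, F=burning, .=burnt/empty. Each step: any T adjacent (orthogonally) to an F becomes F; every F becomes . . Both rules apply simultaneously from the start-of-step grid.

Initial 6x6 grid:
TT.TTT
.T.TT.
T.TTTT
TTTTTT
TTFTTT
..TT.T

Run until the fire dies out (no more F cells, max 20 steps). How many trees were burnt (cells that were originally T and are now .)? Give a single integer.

Answer: 24

Derivation:
Step 1: +4 fires, +1 burnt (F count now 4)
Step 2: +6 fires, +4 burnt (F count now 6)
Step 3: +4 fires, +6 burnt (F count now 4)
Step 4: +5 fires, +4 burnt (F count now 5)
Step 5: +3 fires, +5 burnt (F count now 3)
Step 6: +1 fires, +3 burnt (F count now 1)
Step 7: +1 fires, +1 burnt (F count now 1)
Step 8: +0 fires, +1 burnt (F count now 0)
Fire out after step 8
Initially T: 27, now '.': 33
Total burnt (originally-T cells now '.'): 24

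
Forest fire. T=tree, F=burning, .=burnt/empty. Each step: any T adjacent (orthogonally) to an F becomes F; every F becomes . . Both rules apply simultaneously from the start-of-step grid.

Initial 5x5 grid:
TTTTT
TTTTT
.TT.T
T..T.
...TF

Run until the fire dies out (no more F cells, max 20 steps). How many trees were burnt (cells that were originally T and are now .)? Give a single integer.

Step 1: +1 fires, +1 burnt (F count now 1)
Step 2: +1 fires, +1 burnt (F count now 1)
Step 3: +0 fires, +1 burnt (F count now 0)
Fire out after step 3
Initially T: 16, now '.': 11
Total burnt (originally-T cells now '.'): 2

Answer: 2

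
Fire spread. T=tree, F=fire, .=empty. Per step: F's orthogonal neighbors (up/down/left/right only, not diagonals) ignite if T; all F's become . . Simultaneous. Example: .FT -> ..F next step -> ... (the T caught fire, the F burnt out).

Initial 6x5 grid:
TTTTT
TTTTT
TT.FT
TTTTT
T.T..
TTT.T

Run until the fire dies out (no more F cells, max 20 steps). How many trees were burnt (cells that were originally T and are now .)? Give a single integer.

Answer: 23

Derivation:
Step 1: +3 fires, +1 burnt (F count now 3)
Step 2: +5 fires, +3 burnt (F count now 5)
Step 3: +5 fires, +5 burnt (F count now 5)
Step 4: +5 fires, +5 burnt (F count now 5)
Step 5: +4 fires, +5 burnt (F count now 4)
Step 6: +1 fires, +4 burnt (F count now 1)
Step 7: +0 fires, +1 burnt (F count now 0)
Fire out after step 7
Initially T: 24, now '.': 29
Total burnt (originally-T cells now '.'): 23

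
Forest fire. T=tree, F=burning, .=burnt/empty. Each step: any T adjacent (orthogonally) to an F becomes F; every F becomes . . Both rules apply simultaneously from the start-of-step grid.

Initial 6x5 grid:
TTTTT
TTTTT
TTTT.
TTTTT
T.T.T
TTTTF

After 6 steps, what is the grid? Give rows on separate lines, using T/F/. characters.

Step 1: 2 trees catch fire, 1 burn out
  TTTTT
  TTTTT
  TTTT.
  TTTTT
  T.T.F
  TTTF.
Step 2: 2 trees catch fire, 2 burn out
  TTTTT
  TTTTT
  TTTT.
  TTTTF
  T.T..
  TTF..
Step 3: 3 trees catch fire, 2 burn out
  TTTTT
  TTTTT
  TTTT.
  TTTF.
  T.F..
  TF...
Step 4: 3 trees catch fire, 3 burn out
  TTTTT
  TTTTT
  TTTF.
  TTF..
  T....
  F....
Step 5: 4 trees catch fire, 3 burn out
  TTTTT
  TTTFT
  TTF..
  TF...
  F....
  .....
Step 6: 5 trees catch fire, 4 burn out
  TTTFT
  TTF.F
  TF...
  F....
  .....
  .....

TTTFT
TTF.F
TF...
F....
.....
.....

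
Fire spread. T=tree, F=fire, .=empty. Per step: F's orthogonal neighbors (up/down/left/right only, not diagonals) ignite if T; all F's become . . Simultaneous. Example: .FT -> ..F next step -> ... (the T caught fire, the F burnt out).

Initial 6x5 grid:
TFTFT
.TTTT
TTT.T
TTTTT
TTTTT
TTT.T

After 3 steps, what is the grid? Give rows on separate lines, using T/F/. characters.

Step 1: 5 trees catch fire, 2 burn out
  F.F.F
  .FTFT
  TTT.T
  TTTTT
  TTTTT
  TTT.T
Step 2: 3 trees catch fire, 5 burn out
  .....
  ..F.F
  TFT.T
  TTTTT
  TTTTT
  TTT.T
Step 3: 4 trees catch fire, 3 burn out
  .....
  .....
  F.F.F
  TFTTT
  TTTTT
  TTT.T

.....
.....
F.F.F
TFTTT
TTTTT
TTT.T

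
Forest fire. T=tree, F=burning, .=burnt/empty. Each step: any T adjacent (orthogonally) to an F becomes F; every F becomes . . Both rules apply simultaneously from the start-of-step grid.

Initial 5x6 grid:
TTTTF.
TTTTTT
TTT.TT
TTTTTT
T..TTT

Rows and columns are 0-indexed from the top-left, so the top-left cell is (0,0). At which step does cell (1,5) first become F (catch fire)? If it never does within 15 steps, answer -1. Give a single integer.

Step 1: cell (1,5)='T' (+2 fires, +1 burnt)
Step 2: cell (1,5)='F' (+4 fires, +2 burnt)
  -> target ignites at step 2
Step 3: cell (1,5)='.' (+4 fires, +4 burnt)
Step 4: cell (1,5)='.' (+6 fires, +4 burnt)
Step 5: cell (1,5)='.' (+5 fires, +6 burnt)
Step 6: cell (1,5)='.' (+2 fires, +5 burnt)
Step 7: cell (1,5)='.' (+1 fires, +2 burnt)
Step 8: cell (1,5)='.' (+1 fires, +1 burnt)
Step 9: cell (1,5)='.' (+0 fires, +1 burnt)
  fire out at step 9

2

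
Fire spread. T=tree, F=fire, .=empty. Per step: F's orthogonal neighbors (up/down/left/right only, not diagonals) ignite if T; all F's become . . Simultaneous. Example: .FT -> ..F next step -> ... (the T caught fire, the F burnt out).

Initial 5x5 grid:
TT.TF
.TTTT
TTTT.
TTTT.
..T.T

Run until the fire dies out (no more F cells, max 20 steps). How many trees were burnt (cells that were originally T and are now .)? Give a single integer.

Answer: 16

Derivation:
Step 1: +2 fires, +1 burnt (F count now 2)
Step 2: +1 fires, +2 burnt (F count now 1)
Step 3: +2 fires, +1 burnt (F count now 2)
Step 4: +3 fires, +2 burnt (F count now 3)
Step 5: +3 fires, +3 burnt (F count now 3)
Step 6: +4 fires, +3 burnt (F count now 4)
Step 7: +1 fires, +4 burnt (F count now 1)
Step 8: +0 fires, +1 burnt (F count now 0)
Fire out after step 8
Initially T: 17, now '.': 24
Total burnt (originally-T cells now '.'): 16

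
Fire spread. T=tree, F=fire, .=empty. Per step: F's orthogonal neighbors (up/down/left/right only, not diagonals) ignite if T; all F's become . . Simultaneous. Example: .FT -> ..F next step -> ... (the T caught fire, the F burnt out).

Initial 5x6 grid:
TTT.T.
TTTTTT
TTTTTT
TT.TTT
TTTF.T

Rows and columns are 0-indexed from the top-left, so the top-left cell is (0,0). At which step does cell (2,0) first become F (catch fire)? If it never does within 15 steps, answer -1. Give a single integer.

Step 1: cell (2,0)='T' (+2 fires, +1 burnt)
Step 2: cell (2,0)='T' (+3 fires, +2 burnt)
Step 3: cell (2,0)='T' (+6 fires, +3 burnt)
Step 4: cell (2,0)='T' (+6 fires, +6 burnt)
Step 5: cell (2,0)='F' (+5 fires, +6 burnt)
  -> target ignites at step 5
Step 6: cell (2,0)='.' (+2 fires, +5 burnt)
Step 7: cell (2,0)='.' (+1 fires, +2 burnt)
Step 8: cell (2,0)='.' (+0 fires, +1 burnt)
  fire out at step 8

5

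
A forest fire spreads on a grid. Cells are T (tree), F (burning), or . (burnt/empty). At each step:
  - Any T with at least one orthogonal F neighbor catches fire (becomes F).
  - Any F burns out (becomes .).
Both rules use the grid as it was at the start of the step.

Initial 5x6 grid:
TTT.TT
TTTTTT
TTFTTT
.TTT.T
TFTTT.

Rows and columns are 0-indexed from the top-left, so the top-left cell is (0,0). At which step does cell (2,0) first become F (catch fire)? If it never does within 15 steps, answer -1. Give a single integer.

Step 1: cell (2,0)='T' (+7 fires, +2 burnt)
Step 2: cell (2,0)='F' (+7 fires, +7 burnt)
  -> target ignites at step 2
Step 3: cell (2,0)='.' (+5 fires, +7 burnt)
Step 4: cell (2,0)='.' (+4 fires, +5 burnt)
Step 5: cell (2,0)='.' (+1 fires, +4 burnt)
Step 6: cell (2,0)='.' (+0 fires, +1 burnt)
  fire out at step 6

2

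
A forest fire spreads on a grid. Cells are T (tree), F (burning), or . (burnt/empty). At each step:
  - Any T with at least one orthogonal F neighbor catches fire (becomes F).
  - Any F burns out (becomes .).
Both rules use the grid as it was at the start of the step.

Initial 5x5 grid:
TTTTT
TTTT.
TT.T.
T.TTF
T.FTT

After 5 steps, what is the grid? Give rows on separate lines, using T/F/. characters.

Step 1: 4 trees catch fire, 2 burn out
  TTTTT
  TTTT.
  TT.T.
  T.FF.
  T..FF
Step 2: 1 trees catch fire, 4 burn out
  TTTTT
  TTTT.
  TT.F.
  T....
  T....
Step 3: 1 trees catch fire, 1 burn out
  TTTTT
  TTTF.
  TT...
  T....
  T....
Step 4: 2 trees catch fire, 1 burn out
  TTTFT
  TTF..
  TT...
  T....
  T....
Step 5: 3 trees catch fire, 2 burn out
  TTF.F
  TF...
  TT...
  T....
  T....

TTF.F
TF...
TT...
T....
T....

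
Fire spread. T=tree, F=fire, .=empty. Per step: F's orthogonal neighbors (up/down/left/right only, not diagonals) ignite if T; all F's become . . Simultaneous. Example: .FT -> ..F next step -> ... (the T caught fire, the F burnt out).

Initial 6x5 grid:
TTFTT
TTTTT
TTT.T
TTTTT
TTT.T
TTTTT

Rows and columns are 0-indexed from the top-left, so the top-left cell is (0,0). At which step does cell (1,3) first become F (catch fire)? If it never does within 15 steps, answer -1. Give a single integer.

Step 1: cell (1,3)='T' (+3 fires, +1 burnt)
Step 2: cell (1,3)='F' (+5 fires, +3 burnt)
  -> target ignites at step 2
Step 3: cell (1,3)='.' (+4 fires, +5 burnt)
Step 4: cell (1,3)='.' (+5 fires, +4 burnt)
Step 5: cell (1,3)='.' (+4 fires, +5 burnt)
Step 6: cell (1,3)='.' (+4 fires, +4 burnt)
Step 7: cell (1,3)='.' (+2 fires, +4 burnt)
Step 8: cell (1,3)='.' (+0 fires, +2 burnt)
  fire out at step 8

2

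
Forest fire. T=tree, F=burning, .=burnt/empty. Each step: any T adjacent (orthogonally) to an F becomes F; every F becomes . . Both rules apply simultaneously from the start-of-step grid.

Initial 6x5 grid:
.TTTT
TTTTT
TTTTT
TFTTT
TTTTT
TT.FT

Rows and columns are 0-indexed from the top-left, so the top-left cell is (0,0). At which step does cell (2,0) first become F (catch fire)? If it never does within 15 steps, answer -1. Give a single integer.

Step 1: cell (2,0)='T' (+6 fires, +2 burnt)
Step 2: cell (2,0)='F' (+8 fires, +6 burnt)
  -> target ignites at step 2
Step 3: cell (2,0)='.' (+6 fires, +8 burnt)
Step 4: cell (2,0)='.' (+3 fires, +6 burnt)
Step 5: cell (2,0)='.' (+2 fires, +3 burnt)
Step 6: cell (2,0)='.' (+1 fires, +2 burnt)
Step 7: cell (2,0)='.' (+0 fires, +1 burnt)
  fire out at step 7

2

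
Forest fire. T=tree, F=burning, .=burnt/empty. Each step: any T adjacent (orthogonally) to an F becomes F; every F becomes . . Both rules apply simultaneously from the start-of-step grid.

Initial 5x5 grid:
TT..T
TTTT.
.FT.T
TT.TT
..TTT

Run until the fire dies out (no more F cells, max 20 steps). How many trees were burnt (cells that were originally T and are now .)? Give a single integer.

Step 1: +3 fires, +1 burnt (F count now 3)
Step 2: +4 fires, +3 burnt (F count now 4)
Step 3: +2 fires, +4 burnt (F count now 2)
Step 4: +0 fires, +2 burnt (F count now 0)
Fire out after step 4
Initially T: 16, now '.': 18
Total burnt (originally-T cells now '.'): 9

Answer: 9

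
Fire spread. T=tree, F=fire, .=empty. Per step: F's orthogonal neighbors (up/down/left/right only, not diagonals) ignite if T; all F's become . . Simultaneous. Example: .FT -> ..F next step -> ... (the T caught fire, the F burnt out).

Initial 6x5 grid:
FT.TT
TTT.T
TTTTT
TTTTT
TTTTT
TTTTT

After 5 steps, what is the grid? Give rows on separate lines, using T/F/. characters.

Step 1: 2 trees catch fire, 1 burn out
  .F.TT
  FTT.T
  TTTTT
  TTTTT
  TTTTT
  TTTTT
Step 2: 2 trees catch fire, 2 burn out
  ...TT
  .FT.T
  FTTTT
  TTTTT
  TTTTT
  TTTTT
Step 3: 3 trees catch fire, 2 burn out
  ...TT
  ..F.T
  .FTTT
  FTTTT
  TTTTT
  TTTTT
Step 4: 3 trees catch fire, 3 burn out
  ...TT
  ....T
  ..FTT
  .FTTT
  FTTTT
  TTTTT
Step 5: 4 trees catch fire, 3 burn out
  ...TT
  ....T
  ...FT
  ..FTT
  .FTTT
  FTTTT

...TT
....T
...FT
..FTT
.FTTT
FTTTT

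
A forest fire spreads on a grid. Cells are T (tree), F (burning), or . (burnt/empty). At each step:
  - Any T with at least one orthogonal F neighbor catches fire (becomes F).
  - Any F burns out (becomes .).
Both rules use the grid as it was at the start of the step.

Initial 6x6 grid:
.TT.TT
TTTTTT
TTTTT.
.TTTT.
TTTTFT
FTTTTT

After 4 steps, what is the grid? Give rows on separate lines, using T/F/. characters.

Step 1: 6 trees catch fire, 2 burn out
  .TT.TT
  TTTTTT
  TTTTT.
  .TTTF.
  FTTF.F
  .FTTFT
Step 2: 7 trees catch fire, 6 burn out
  .TT.TT
  TTTTTT
  TTTTF.
  .TTF..
  .FF...
  ..FF.F
Step 3: 4 trees catch fire, 7 burn out
  .TT.TT
  TTTTFT
  TTTF..
  .FF...
  ......
  ......
Step 4: 5 trees catch fire, 4 burn out
  .TT.FT
  TTTF.F
  TFF...
  ......
  ......
  ......

.TT.FT
TTTF.F
TFF...
......
......
......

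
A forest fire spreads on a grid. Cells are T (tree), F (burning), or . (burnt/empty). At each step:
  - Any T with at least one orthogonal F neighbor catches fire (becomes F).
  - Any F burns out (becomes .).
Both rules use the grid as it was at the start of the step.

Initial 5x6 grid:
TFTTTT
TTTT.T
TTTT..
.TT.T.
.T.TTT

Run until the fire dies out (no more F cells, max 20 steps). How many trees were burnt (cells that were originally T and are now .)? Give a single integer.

Answer: 17

Derivation:
Step 1: +3 fires, +1 burnt (F count now 3)
Step 2: +4 fires, +3 burnt (F count now 4)
Step 3: +5 fires, +4 burnt (F count now 5)
Step 4: +4 fires, +5 burnt (F count now 4)
Step 5: +1 fires, +4 burnt (F count now 1)
Step 6: +0 fires, +1 burnt (F count now 0)
Fire out after step 6
Initially T: 21, now '.': 26
Total burnt (originally-T cells now '.'): 17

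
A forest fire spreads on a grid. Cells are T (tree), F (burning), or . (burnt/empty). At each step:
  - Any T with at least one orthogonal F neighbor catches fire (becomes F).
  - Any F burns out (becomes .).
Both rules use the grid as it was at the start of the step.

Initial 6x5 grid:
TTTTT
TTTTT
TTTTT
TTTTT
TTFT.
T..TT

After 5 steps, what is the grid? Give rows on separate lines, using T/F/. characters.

Step 1: 3 trees catch fire, 1 burn out
  TTTTT
  TTTTT
  TTTTT
  TTFTT
  TF.F.
  T..TT
Step 2: 5 trees catch fire, 3 burn out
  TTTTT
  TTTTT
  TTFTT
  TF.FT
  F....
  T..FT
Step 3: 7 trees catch fire, 5 burn out
  TTTTT
  TTFTT
  TF.FT
  F...F
  .....
  F...F
Step 4: 5 trees catch fire, 7 burn out
  TTFTT
  TF.FT
  F...F
  .....
  .....
  .....
Step 5: 4 trees catch fire, 5 burn out
  TF.FT
  F...F
  .....
  .....
  .....
  .....

TF.FT
F...F
.....
.....
.....
.....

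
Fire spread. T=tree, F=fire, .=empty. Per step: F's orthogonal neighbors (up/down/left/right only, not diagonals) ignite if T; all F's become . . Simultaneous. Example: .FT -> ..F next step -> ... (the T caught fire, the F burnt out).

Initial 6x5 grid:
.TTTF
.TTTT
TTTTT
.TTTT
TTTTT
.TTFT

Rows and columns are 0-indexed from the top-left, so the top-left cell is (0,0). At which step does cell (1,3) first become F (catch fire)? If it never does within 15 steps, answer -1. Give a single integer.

Step 1: cell (1,3)='T' (+5 fires, +2 burnt)
Step 2: cell (1,3)='F' (+7 fires, +5 burnt)
  -> target ignites at step 2
Step 3: cell (1,3)='.' (+6 fires, +7 burnt)
Step 4: cell (1,3)='.' (+4 fires, +6 burnt)
Step 5: cell (1,3)='.' (+1 fires, +4 burnt)
Step 6: cell (1,3)='.' (+1 fires, +1 burnt)
Step 7: cell (1,3)='.' (+0 fires, +1 burnt)
  fire out at step 7

2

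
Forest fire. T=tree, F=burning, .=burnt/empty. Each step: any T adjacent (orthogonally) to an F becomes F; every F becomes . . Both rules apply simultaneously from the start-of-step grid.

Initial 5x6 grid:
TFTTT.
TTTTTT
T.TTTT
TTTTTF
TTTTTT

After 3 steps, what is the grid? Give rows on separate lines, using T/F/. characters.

Step 1: 6 trees catch fire, 2 burn out
  F.FTT.
  TFTTTT
  T.TTTF
  TTTTF.
  TTTTTF
Step 2: 7 trees catch fire, 6 burn out
  ...FT.
  F.FTTF
  T.TTF.
  TTTF..
  TTTTF.
Step 3: 8 trees catch fire, 7 burn out
  ....F.
  ...FF.
  F.FF..
  TTF...
  TTTF..

....F.
...FF.
F.FF..
TTF...
TTTF..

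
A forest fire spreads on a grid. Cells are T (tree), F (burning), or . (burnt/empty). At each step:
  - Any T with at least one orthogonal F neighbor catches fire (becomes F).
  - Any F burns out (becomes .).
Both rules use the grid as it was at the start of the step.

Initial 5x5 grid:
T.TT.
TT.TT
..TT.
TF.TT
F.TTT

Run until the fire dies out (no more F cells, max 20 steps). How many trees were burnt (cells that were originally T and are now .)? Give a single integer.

Answer: 1

Derivation:
Step 1: +1 fires, +2 burnt (F count now 1)
Step 2: +0 fires, +1 burnt (F count now 0)
Fire out after step 2
Initially T: 15, now '.': 11
Total burnt (originally-T cells now '.'): 1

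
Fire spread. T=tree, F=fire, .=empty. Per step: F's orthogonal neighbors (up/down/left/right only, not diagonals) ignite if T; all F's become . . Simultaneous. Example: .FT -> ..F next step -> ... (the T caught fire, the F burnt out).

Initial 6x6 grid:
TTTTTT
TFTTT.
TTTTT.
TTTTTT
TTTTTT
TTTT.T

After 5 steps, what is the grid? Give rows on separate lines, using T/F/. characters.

Step 1: 4 trees catch fire, 1 burn out
  TFTTTT
  F.FTT.
  TFTTT.
  TTTTTT
  TTTTTT
  TTTT.T
Step 2: 6 trees catch fire, 4 burn out
  F.FTTT
  ...FT.
  F.FTT.
  TFTTTT
  TTTTTT
  TTTT.T
Step 3: 6 trees catch fire, 6 burn out
  ...FTT
  ....F.
  ...FT.
  F.FTTT
  TFTTTT
  TTTT.T
Step 4: 6 trees catch fire, 6 burn out
  ....FT
  ......
  ....F.
  ...FTT
  F.FTTT
  TFTT.T
Step 5: 5 trees catch fire, 6 burn out
  .....F
  ......
  ......
  ....FT
  ...FTT
  F.FT.T

.....F
......
......
....FT
...FTT
F.FT.T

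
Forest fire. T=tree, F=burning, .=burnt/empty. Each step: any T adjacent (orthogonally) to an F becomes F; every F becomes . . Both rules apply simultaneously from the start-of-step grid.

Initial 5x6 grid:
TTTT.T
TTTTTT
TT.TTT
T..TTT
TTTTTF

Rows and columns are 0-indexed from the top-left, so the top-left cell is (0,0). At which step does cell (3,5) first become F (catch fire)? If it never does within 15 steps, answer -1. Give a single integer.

Step 1: cell (3,5)='F' (+2 fires, +1 burnt)
  -> target ignites at step 1
Step 2: cell (3,5)='.' (+3 fires, +2 burnt)
Step 3: cell (3,5)='.' (+4 fires, +3 burnt)
Step 4: cell (3,5)='.' (+4 fires, +4 burnt)
Step 5: cell (3,5)='.' (+2 fires, +4 burnt)
Step 6: cell (3,5)='.' (+3 fires, +2 burnt)
Step 7: cell (3,5)='.' (+3 fires, +3 burnt)
Step 8: cell (3,5)='.' (+3 fires, +3 burnt)
Step 9: cell (3,5)='.' (+1 fires, +3 burnt)
Step 10: cell (3,5)='.' (+0 fires, +1 burnt)
  fire out at step 10

1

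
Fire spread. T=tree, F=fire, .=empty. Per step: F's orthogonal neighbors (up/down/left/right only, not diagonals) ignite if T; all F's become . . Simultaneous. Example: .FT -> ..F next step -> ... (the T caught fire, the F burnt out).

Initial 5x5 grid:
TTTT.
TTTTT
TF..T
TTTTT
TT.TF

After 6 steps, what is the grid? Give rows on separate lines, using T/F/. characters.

Step 1: 5 trees catch fire, 2 burn out
  TTTT.
  TFTTT
  F...T
  TFTTF
  TT.F.
Step 2: 8 trees catch fire, 5 burn out
  TFTT.
  F.FTT
  ....F
  F.FF.
  TF...
Step 3: 5 trees catch fire, 8 burn out
  F.FT.
  ...FF
  .....
  .....
  F....
Step 4: 1 trees catch fire, 5 burn out
  ...F.
  .....
  .....
  .....
  .....
Step 5: 0 trees catch fire, 1 burn out
  .....
  .....
  .....
  .....
  .....
Step 6: 0 trees catch fire, 0 burn out
  .....
  .....
  .....
  .....
  .....

.....
.....
.....
.....
.....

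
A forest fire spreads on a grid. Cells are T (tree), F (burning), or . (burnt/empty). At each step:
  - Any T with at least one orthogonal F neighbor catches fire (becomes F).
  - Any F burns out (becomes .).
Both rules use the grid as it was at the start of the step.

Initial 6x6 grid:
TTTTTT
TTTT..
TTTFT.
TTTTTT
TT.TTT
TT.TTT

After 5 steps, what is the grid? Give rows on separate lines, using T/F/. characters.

Step 1: 4 trees catch fire, 1 burn out
  TTTTTT
  TTTF..
  TTF.F.
  TTTFTT
  TT.TTT
  TT.TTT
Step 2: 6 trees catch fire, 4 burn out
  TTTFTT
  TTF...
  TF....
  TTF.FT
  TT.FTT
  TT.TTT
Step 3: 8 trees catch fire, 6 burn out
  TTF.FT
  TF....
  F.....
  TF...F
  TT..FT
  TT.FTT
Step 4: 7 trees catch fire, 8 burn out
  TF...F
  F.....
  ......
  F.....
  TF...F
  TT..FT
Step 5: 4 trees catch fire, 7 burn out
  F.....
  ......
  ......
  ......
  F.....
  TF...F

F.....
......
......
......
F.....
TF...F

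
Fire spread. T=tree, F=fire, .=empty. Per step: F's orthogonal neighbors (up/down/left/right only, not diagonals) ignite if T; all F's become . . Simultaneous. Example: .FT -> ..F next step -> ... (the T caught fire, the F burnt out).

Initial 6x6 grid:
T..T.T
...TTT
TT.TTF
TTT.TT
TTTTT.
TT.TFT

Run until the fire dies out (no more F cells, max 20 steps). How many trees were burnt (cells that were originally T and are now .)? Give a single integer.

Answer: 23

Derivation:
Step 1: +6 fires, +2 burnt (F count now 6)
Step 2: +5 fires, +6 burnt (F count now 5)
Step 3: +2 fires, +5 burnt (F count now 2)
Step 4: +3 fires, +2 burnt (F count now 3)
Step 5: +3 fires, +3 burnt (F count now 3)
Step 6: +3 fires, +3 burnt (F count now 3)
Step 7: +1 fires, +3 burnt (F count now 1)
Step 8: +0 fires, +1 burnt (F count now 0)
Fire out after step 8
Initially T: 24, now '.': 35
Total burnt (originally-T cells now '.'): 23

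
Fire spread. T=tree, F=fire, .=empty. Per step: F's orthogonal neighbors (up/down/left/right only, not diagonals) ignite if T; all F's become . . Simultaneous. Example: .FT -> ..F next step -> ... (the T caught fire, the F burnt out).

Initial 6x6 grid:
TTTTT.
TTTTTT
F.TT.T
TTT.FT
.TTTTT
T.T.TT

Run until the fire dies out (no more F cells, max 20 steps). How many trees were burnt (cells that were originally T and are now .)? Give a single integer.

Answer: 26

Derivation:
Step 1: +4 fires, +2 burnt (F count now 4)
Step 2: +7 fires, +4 burnt (F count now 7)
Step 3: +7 fires, +7 burnt (F count now 7)
Step 4: +5 fires, +7 burnt (F count now 5)
Step 5: +3 fires, +5 burnt (F count now 3)
Step 6: +0 fires, +3 burnt (F count now 0)
Fire out after step 6
Initially T: 27, now '.': 35
Total burnt (originally-T cells now '.'): 26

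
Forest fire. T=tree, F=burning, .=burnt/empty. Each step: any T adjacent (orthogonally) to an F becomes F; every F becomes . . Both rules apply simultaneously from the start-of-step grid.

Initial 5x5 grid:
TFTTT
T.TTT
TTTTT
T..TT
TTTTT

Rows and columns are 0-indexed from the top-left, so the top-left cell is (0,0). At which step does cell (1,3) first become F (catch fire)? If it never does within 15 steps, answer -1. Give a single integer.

Step 1: cell (1,3)='T' (+2 fires, +1 burnt)
Step 2: cell (1,3)='T' (+3 fires, +2 burnt)
Step 3: cell (1,3)='F' (+4 fires, +3 burnt)
  -> target ignites at step 3
Step 4: cell (1,3)='.' (+4 fires, +4 burnt)
Step 5: cell (1,3)='.' (+3 fires, +4 burnt)
Step 6: cell (1,3)='.' (+3 fires, +3 burnt)
Step 7: cell (1,3)='.' (+2 fires, +3 burnt)
Step 8: cell (1,3)='.' (+0 fires, +2 burnt)
  fire out at step 8

3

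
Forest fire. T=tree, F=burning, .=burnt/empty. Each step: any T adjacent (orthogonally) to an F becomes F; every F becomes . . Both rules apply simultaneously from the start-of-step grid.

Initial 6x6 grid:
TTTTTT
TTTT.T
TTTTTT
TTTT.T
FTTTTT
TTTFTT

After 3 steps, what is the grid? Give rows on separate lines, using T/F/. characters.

Step 1: 6 trees catch fire, 2 burn out
  TTTTTT
  TTTT.T
  TTTTTT
  FTTT.T
  .FTFTT
  FTF.FT
Step 2: 7 trees catch fire, 6 burn out
  TTTTTT
  TTTT.T
  FTTTTT
  .FTF.T
  ..F.FT
  .F...F
Step 3: 5 trees catch fire, 7 burn out
  TTTTTT
  FTTT.T
  .FTFTT
  ..F..T
  .....F
  ......

TTTTTT
FTTT.T
.FTFTT
..F..T
.....F
......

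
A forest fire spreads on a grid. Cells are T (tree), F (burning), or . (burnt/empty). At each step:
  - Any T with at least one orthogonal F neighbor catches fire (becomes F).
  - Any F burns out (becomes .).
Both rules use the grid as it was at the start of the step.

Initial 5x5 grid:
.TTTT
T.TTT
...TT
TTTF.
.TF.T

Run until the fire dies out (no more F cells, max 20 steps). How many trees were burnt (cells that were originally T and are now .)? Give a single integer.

Answer: 13

Derivation:
Step 1: +3 fires, +2 burnt (F count now 3)
Step 2: +3 fires, +3 burnt (F count now 3)
Step 3: +4 fires, +3 burnt (F count now 4)
Step 4: +2 fires, +4 burnt (F count now 2)
Step 5: +1 fires, +2 burnt (F count now 1)
Step 6: +0 fires, +1 burnt (F count now 0)
Fire out after step 6
Initially T: 15, now '.': 23
Total burnt (originally-T cells now '.'): 13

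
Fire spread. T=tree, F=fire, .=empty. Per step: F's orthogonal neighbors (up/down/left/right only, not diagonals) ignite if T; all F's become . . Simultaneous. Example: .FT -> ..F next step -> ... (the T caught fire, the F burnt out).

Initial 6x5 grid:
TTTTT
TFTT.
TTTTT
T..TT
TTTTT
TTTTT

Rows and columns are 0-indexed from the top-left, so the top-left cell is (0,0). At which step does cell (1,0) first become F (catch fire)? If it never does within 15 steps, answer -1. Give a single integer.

Step 1: cell (1,0)='F' (+4 fires, +1 burnt)
  -> target ignites at step 1
Step 2: cell (1,0)='.' (+5 fires, +4 burnt)
Step 3: cell (1,0)='.' (+3 fires, +5 burnt)
Step 4: cell (1,0)='.' (+4 fires, +3 burnt)
Step 5: cell (1,0)='.' (+4 fires, +4 burnt)
Step 6: cell (1,0)='.' (+4 fires, +4 burnt)
Step 7: cell (1,0)='.' (+2 fires, +4 burnt)
Step 8: cell (1,0)='.' (+0 fires, +2 burnt)
  fire out at step 8

1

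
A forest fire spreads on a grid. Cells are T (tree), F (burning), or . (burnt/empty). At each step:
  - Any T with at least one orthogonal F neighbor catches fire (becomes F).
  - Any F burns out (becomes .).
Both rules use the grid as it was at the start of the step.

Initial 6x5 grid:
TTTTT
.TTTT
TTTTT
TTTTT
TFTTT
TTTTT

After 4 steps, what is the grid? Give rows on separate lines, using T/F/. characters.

Step 1: 4 trees catch fire, 1 burn out
  TTTTT
  .TTTT
  TTTTT
  TFTTT
  F.FTT
  TFTTT
Step 2: 6 trees catch fire, 4 burn out
  TTTTT
  .TTTT
  TFTTT
  F.FTT
  ...FT
  F.FTT
Step 3: 6 trees catch fire, 6 burn out
  TTTTT
  .FTTT
  F.FTT
  ...FT
  ....F
  ...FT
Step 4: 5 trees catch fire, 6 burn out
  TFTTT
  ..FTT
  ...FT
  ....F
  .....
  ....F

TFTTT
..FTT
...FT
....F
.....
....F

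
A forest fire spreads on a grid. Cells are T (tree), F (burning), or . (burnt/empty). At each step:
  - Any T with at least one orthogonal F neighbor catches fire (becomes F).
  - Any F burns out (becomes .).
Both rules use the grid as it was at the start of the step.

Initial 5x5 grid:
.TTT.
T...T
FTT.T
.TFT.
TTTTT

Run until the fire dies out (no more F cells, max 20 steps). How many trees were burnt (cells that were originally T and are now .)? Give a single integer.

Answer: 10

Derivation:
Step 1: +6 fires, +2 burnt (F count now 6)
Step 2: +2 fires, +6 burnt (F count now 2)
Step 3: +2 fires, +2 burnt (F count now 2)
Step 4: +0 fires, +2 burnt (F count now 0)
Fire out after step 4
Initially T: 15, now '.': 20
Total burnt (originally-T cells now '.'): 10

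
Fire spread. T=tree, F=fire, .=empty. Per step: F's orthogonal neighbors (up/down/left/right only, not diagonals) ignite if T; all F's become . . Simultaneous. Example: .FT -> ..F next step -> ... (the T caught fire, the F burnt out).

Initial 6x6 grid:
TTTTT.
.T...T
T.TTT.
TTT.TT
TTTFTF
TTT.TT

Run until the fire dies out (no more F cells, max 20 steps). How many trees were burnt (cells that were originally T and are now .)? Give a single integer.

Step 1: +4 fires, +2 burnt (F count now 4)
Step 2: +5 fires, +4 burnt (F count now 5)
Step 3: +5 fires, +5 burnt (F count now 5)
Step 4: +3 fires, +5 burnt (F count now 3)
Step 5: +1 fires, +3 burnt (F count now 1)
Step 6: +0 fires, +1 burnt (F count now 0)
Fire out after step 6
Initially T: 25, now '.': 29
Total burnt (originally-T cells now '.'): 18

Answer: 18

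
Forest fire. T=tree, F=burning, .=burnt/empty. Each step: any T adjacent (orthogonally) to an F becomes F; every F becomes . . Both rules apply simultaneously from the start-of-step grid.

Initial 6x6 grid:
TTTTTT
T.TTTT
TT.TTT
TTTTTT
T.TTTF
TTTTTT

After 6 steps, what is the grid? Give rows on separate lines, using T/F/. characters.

Step 1: 3 trees catch fire, 1 burn out
  TTTTTT
  T.TTTT
  TT.TTT
  TTTTTF
  T.TTF.
  TTTTTF
Step 2: 4 trees catch fire, 3 burn out
  TTTTTT
  T.TTTT
  TT.TTF
  TTTTF.
  T.TF..
  TTTTF.
Step 3: 5 trees catch fire, 4 burn out
  TTTTTT
  T.TTTF
  TT.TF.
  TTTF..
  T.F...
  TTTF..
Step 4: 5 trees catch fire, 5 burn out
  TTTTTF
  T.TTF.
  TT.F..
  TTF...
  T.....
  TTF...
Step 5: 4 trees catch fire, 5 burn out
  TTTTF.
  T.TF..
  TT....
  TF....
  T.....
  TF....
Step 6: 5 trees catch fire, 4 burn out
  TTTF..
  T.F...
  TF....
  F.....
  T.....
  F.....

TTTF..
T.F...
TF....
F.....
T.....
F.....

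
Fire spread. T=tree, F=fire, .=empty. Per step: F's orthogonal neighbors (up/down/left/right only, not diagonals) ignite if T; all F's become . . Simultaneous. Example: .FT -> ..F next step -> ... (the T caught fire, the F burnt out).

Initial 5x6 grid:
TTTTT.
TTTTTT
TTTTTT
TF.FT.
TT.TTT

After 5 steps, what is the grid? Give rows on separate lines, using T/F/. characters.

Step 1: 6 trees catch fire, 2 burn out
  TTTTT.
  TTTTTT
  TFTFTT
  F...F.
  TF.FTT
Step 2: 7 trees catch fire, 6 burn out
  TTTTT.
  TFTFTT
  F.F.FT
  ......
  F...FT
Step 3: 7 trees catch fire, 7 burn out
  TFTFT.
  F.F.FT
  .....F
  ......
  .....F
Step 4: 4 trees catch fire, 7 burn out
  F.F.F.
  .....F
  ......
  ......
  ......
Step 5: 0 trees catch fire, 4 burn out
  ......
  ......
  ......
  ......
  ......

......
......
......
......
......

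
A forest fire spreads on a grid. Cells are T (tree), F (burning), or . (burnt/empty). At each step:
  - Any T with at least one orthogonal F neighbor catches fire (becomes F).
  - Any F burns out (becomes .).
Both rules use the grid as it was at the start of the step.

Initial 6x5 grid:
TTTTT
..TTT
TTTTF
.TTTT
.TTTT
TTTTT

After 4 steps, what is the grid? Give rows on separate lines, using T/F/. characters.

Step 1: 3 trees catch fire, 1 burn out
  TTTTT
  ..TTF
  TTTF.
  .TTTF
  .TTTT
  TTTTT
Step 2: 5 trees catch fire, 3 burn out
  TTTTF
  ..TF.
  TTF..
  .TTF.
  .TTTF
  TTTTT
Step 3: 6 trees catch fire, 5 burn out
  TTTF.
  ..F..
  TF...
  .TF..
  .TTF.
  TTTTF
Step 4: 5 trees catch fire, 6 burn out
  TTF..
  .....
  F....
  .F...
  .TF..
  TTTF.

TTF..
.....
F....
.F...
.TF..
TTTF.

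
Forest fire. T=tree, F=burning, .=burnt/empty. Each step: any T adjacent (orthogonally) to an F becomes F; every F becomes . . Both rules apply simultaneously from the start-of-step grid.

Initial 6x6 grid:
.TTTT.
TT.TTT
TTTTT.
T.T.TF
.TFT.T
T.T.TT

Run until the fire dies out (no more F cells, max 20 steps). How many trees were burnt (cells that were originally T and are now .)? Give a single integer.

Answer: 23

Derivation:
Step 1: +6 fires, +2 burnt (F count now 6)
Step 2: +3 fires, +6 burnt (F count now 3)
Step 3: +4 fires, +3 burnt (F count now 4)
Step 4: +5 fires, +4 burnt (F count now 5)
Step 5: +4 fires, +5 burnt (F count now 4)
Step 6: +1 fires, +4 burnt (F count now 1)
Step 7: +0 fires, +1 burnt (F count now 0)
Fire out after step 7
Initially T: 24, now '.': 35
Total burnt (originally-T cells now '.'): 23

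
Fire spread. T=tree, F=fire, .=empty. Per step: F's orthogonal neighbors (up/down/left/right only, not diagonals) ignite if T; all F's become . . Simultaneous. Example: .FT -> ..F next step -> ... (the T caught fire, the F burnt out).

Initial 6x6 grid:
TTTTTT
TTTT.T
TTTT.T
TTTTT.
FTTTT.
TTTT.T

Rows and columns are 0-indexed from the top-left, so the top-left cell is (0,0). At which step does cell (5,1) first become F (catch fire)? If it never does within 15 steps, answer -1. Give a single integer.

Step 1: cell (5,1)='T' (+3 fires, +1 burnt)
Step 2: cell (5,1)='F' (+4 fires, +3 burnt)
  -> target ignites at step 2
Step 3: cell (5,1)='.' (+5 fires, +4 burnt)
Step 4: cell (5,1)='.' (+6 fires, +5 burnt)
Step 5: cell (5,1)='.' (+4 fires, +6 burnt)
Step 6: cell (5,1)='.' (+2 fires, +4 burnt)
Step 7: cell (5,1)='.' (+1 fires, +2 burnt)
Step 8: cell (5,1)='.' (+1 fires, +1 burnt)
Step 9: cell (5,1)='.' (+1 fires, +1 burnt)
Step 10: cell (5,1)='.' (+1 fires, +1 burnt)
Step 11: cell (5,1)='.' (+1 fires, +1 burnt)
Step 12: cell (5,1)='.' (+0 fires, +1 burnt)
  fire out at step 12

2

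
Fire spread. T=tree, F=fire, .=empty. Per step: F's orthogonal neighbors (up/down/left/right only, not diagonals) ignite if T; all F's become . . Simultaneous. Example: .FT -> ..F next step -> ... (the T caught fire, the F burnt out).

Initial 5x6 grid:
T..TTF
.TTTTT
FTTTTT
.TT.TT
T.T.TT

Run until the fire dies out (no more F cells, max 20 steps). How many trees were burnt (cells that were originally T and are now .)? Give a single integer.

Answer: 19

Derivation:
Step 1: +3 fires, +2 burnt (F count now 3)
Step 2: +6 fires, +3 burnt (F count now 6)
Step 3: +6 fires, +6 burnt (F count now 6)
Step 4: +3 fires, +6 burnt (F count now 3)
Step 5: +1 fires, +3 burnt (F count now 1)
Step 6: +0 fires, +1 burnt (F count now 0)
Fire out after step 6
Initially T: 21, now '.': 28
Total burnt (originally-T cells now '.'): 19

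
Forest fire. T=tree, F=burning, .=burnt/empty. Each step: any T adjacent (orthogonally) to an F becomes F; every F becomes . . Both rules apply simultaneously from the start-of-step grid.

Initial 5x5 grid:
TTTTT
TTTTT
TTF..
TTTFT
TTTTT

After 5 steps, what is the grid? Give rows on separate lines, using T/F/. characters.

Step 1: 5 trees catch fire, 2 burn out
  TTTTT
  TTFTT
  TF...
  TTF.F
  TTTFT
Step 2: 7 trees catch fire, 5 burn out
  TTFTT
  TF.FT
  F....
  TF...
  TTF.F
Step 3: 6 trees catch fire, 7 burn out
  TF.FT
  F...F
  .....
  F....
  TF...
Step 4: 3 trees catch fire, 6 burn out
  F...F
  .....
  .....
  .....
  F....
Step 5: 0 trees catch fire, 3 burn out
  .....
  .....
  .....
  .....
  .....

.....
.....
.....
.....
.....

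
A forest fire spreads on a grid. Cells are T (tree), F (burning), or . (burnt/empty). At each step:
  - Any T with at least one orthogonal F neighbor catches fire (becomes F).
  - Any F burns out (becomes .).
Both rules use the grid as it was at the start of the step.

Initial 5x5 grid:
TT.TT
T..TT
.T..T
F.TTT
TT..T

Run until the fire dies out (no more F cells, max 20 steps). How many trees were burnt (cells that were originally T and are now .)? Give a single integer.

Answer: 2

Derivation:
Step 1: +1 fires, +1 burnt (F count now 1)
Step 2: +1 fires, +1 burnt (F count now 1)
Step 3: +0 fires, +1 burnt (F count now 0)
Fire out after step 3
Initially T: 15, now '.': 12
Total burnt (originally-T cells now '.'): 2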